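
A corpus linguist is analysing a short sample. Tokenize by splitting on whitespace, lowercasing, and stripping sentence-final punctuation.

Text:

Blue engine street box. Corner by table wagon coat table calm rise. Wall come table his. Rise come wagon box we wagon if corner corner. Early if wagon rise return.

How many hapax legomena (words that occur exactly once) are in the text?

Frequencies: wagon:4, corner:3, table:3, rise:3, box:2, come:2, if:2, blue:1, engine:1, street:1, by:1, coat:1, calm:1, wall:1, his:1, we:1, early:1, return:1
Hapax (freq=1): blue, by, calm, coat, early, engine, his, return, street, wall, we

11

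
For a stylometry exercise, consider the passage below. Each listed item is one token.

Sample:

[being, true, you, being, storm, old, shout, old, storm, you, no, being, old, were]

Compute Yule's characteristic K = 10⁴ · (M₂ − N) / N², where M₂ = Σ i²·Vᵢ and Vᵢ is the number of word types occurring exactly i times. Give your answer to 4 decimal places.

Frequencies: being:3, old:3, you:2, storm:2, true:1, shout:1, no:1, were:1
N = 14. Frequency spectrum: V_1=4, V_2=2, V_3=2
M₂ = 1²·4 + 2²·2 + 3²·2 = 30
K = 10000 × (30 − 14) / 14² = 816.3265

816.3265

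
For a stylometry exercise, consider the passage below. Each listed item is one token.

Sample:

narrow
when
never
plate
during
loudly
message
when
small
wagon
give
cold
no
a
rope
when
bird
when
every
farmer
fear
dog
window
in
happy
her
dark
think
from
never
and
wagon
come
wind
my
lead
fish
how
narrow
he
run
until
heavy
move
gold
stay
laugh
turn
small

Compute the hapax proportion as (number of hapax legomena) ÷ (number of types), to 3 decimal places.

Frequencies: when:4, narrow:2, never:2, small:2, wagon:2, plate:1, during:1, loudly:1, message:1, give:1, cold:1, no:1, a:1, rope:1, bird:1, every:1, farmer:1, fear:1, dog:1, window:1, … (22 more, each freq 1)
Hapax count = 37; type count = 42.
Ratio = 37 / 42 = 0.881

0.881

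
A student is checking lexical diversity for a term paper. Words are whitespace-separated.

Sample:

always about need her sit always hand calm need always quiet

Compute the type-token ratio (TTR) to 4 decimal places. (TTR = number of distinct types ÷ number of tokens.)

N = 11 tokens, V = 8 types.
TTR = V / N = 8 / 11 = 0.7273

0.7273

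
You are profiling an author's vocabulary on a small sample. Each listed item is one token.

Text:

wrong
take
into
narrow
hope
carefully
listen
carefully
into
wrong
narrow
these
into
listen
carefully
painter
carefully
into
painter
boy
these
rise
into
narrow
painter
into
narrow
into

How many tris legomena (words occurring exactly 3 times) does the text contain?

1

Frequencies: into:7, narrow:4, carefully:4, painter:3, wrong:2, listen:2, these:2, take:1, hope:1, boy:1, rise:1
Words with frequency 3: painter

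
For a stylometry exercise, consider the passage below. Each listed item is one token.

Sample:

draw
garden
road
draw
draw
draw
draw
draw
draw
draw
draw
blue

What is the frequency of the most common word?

9

Frequencies: draw:9, garden:1, road:1, blue:1
Most common: 'draw' with frequency 9.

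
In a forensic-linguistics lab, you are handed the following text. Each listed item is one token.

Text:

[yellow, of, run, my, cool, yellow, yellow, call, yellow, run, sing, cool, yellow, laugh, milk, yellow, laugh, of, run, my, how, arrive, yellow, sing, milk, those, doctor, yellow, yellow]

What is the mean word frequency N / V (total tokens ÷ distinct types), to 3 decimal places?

N = 29 tokens, V = 13 types.
Mean frequency = N / V = 29 / 13 = 2.231

2.231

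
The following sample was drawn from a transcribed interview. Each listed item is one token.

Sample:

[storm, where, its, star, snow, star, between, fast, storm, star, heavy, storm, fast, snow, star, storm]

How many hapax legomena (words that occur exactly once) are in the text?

Frequencies: storm:4, star:4, snow:2, fast:2, where:1, its:1, between:1, heavy:1
Hapax (freq=1): between, heavy, its, where

4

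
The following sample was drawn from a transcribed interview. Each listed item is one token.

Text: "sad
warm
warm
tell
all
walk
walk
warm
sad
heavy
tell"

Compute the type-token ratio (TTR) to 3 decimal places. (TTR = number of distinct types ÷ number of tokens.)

0.545

N = 11 tokens, V = 6 types.
TTR = V / N = 6 / 11 = 0.545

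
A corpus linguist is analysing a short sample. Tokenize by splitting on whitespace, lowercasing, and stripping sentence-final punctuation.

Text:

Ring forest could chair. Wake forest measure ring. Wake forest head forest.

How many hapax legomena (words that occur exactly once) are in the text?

Frequencies: forest:4, ring:2, wake:2, could:1, chair:1, measure:1, head:1
Hapax (freq=1): chair, could, head, measure

4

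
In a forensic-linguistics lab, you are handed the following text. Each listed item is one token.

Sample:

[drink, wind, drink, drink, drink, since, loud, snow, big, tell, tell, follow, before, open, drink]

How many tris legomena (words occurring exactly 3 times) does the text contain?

Frequencies: drink:5, tell:2, wind:1, since:1, loud:1, snow:1, big:1, follow:1, before:1, open:1
Words with frequency 3: (none)

0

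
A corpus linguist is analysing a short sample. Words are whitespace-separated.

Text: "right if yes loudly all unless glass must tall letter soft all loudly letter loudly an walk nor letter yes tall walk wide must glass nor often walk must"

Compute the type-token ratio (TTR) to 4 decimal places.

0.5517

N = 29 tokens, V = 16 types.
TTR = V / N = 16 / 29 = 0.5517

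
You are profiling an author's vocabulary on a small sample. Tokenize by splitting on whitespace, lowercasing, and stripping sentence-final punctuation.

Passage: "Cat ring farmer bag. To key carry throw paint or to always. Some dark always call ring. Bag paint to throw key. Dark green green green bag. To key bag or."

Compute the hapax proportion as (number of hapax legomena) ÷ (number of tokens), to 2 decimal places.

Frequencies: bag:4, to:4, key:3, green:3, ring:2, throw:2, paint:2, or:2, always:2, dark:2, cat:1, farmer:1, carry:1, some:1, call:1
Hapax count = 5; token count = 31.
Ratio = 5 / 31 = 0.16

0.16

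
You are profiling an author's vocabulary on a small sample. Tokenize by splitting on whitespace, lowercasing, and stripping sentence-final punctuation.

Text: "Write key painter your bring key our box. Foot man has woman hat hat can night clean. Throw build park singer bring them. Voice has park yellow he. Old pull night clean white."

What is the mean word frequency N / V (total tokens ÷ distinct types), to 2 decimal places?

N = 33 tokens, V = 26 types.
Mean frequency = N / V = 33 / 26 = 1.27

1.27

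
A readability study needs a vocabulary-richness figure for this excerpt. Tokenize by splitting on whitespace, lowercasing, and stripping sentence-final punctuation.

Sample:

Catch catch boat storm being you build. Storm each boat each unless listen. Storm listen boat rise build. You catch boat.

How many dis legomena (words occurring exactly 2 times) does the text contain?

4

Frequencies: boat:4, catch:3, storm:3, you:2, build:2, each:2, listen:2, being:1, unless:1, rise:1
Words with frequency 2: build, each, listen, you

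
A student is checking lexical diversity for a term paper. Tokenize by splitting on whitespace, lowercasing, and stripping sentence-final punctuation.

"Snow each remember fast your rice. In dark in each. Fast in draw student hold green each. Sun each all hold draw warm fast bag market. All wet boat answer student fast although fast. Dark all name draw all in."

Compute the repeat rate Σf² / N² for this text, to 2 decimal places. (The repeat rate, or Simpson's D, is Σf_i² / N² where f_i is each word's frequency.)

0.07

Frequencies: fast:5, each:4, in:4, all:4, draw:3, dark:2, student:2, hold:2, snow:1, remember:1, your:1, rice:1, green:1, sun:1, warm:1, bag:1, market:1, wet:1, boat:1, answer:1, … (2 more, each freq 1)
Σf² = 108; N² = 1600
Repeat rate = 108 / 1600 = 0.07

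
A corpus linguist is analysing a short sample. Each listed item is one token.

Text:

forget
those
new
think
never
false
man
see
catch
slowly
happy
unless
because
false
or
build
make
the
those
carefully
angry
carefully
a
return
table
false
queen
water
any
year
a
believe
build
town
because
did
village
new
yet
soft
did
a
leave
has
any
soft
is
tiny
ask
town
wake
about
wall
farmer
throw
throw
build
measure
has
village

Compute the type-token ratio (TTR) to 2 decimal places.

0.72

N = 60 tokens, V = 43 types.
TTR = V / N = 43 / 60 = 0.72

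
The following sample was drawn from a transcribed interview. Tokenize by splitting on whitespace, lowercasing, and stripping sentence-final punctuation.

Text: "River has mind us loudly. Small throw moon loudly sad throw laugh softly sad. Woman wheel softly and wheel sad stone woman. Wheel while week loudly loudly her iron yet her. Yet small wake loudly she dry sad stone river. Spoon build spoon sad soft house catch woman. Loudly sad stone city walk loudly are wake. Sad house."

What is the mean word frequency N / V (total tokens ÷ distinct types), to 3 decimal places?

1.871

N = 58 tokens, V = 31 types.
Mean frequency = N / V = 58 / 31 = 1.871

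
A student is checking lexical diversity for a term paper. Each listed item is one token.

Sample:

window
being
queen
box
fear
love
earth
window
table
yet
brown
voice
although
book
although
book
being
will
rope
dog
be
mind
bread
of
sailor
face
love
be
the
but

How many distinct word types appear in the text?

24

Distinct types: {although, be, being, book, box, bread, brown, but, dog, earth, face, fear, love, mind, of, queen, rope, sailor, table, the, voice, will, window, yet}
V = 24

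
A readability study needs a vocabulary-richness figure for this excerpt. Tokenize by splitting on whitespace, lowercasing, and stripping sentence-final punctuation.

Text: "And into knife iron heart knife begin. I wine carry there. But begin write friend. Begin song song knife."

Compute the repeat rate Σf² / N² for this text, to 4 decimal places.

Frequencies: knife:3, begin:3, song:2, and:1, into:1, iron:1, heart:1, i:1, wine:1, carry:1, there:1, but:1, write:1, friend:1
Σf² = 33; N² = 361
Repeat rate = 33 / 361 = 0.0914

0.0914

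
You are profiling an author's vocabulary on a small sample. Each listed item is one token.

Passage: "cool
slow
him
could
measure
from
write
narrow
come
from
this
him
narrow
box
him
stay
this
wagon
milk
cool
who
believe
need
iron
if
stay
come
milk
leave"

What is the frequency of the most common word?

3

Frequencies: him:3, cool:2, from:2, narrow:2, come:2, this:2, stay:2, milk:2, slow:1, could:1, measure:1, write:1, box:1, wagon:1, who:1, believe:1, need:1, iron:1, if:1, leave:1
Most common: 'him' with frequency 3.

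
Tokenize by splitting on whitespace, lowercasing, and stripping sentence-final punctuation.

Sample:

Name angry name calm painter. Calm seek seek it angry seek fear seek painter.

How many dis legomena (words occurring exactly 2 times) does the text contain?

4

Frequencies: seek:4, name:2, angry:2, calm:2, painter:2, it:1, fear:1
Words with frequency 2: angry, calm, name, painter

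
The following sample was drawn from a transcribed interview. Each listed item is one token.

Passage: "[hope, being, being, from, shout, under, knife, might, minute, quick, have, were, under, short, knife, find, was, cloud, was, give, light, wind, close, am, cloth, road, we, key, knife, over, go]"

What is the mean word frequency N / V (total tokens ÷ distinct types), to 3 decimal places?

1.192

N = 31 tokens, V = 26 types.
Mean frequency = N / V = 31 / 26 = 1.192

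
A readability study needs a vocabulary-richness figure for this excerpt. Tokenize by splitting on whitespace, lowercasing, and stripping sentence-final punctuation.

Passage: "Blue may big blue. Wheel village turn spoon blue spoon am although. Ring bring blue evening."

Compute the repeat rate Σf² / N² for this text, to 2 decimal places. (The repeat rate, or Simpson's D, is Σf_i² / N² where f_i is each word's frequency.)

Frequencies: blue:4, spoon:2, may:1, big:1, wheel:1, village:1, turn:1, am:1, although:1, ring:1, bring:1, evening:1
Σf² = 30; N² = 256
Repeat rate = 30 / 256 = 0.12

0.12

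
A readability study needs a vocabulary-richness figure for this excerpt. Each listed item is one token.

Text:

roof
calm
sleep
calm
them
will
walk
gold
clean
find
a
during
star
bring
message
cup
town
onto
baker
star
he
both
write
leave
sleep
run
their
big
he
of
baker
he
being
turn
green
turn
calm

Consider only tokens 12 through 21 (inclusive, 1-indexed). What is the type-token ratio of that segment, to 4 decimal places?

Segment tokens 12–21: during, star, bring, message, cup, town, onto, baker, star, he
Segment N = 10, segment V = 9.
TTR = 9 / 10 = 0.9000

0.9000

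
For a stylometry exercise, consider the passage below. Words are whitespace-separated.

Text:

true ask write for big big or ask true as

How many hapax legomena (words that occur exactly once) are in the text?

Frequencies: true:2, ask:2, big:2, write:1, for:1, or:1, as:1
Hapax (freq=1): as, for, or, write

4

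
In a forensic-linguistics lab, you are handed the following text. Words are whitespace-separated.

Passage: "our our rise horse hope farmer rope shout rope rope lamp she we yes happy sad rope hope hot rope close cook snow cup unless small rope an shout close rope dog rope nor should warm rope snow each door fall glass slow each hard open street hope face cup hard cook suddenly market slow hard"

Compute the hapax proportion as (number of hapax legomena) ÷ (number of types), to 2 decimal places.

Frequencies: rope:9, hope:3, hard:3, our:2, shout:2, close:2, cook:2, snow:2, cup:2, each:2, slow:2, rise:1, horse:1, farmer:1, lamp:1, she:1, we:1, yes:1, happy:1, sad:1, … (16 more, each freq 1)
Hapax count = 25; type count = 36.
Ratio = 25 / 36 = 0.69

0.69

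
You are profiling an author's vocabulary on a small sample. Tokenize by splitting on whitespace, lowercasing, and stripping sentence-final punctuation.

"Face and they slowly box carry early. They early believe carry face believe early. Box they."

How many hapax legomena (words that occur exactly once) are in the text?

Frequencies: they:3, early:3, face:2, box:2, carry:2, believe:2, and:1, slowly:1
Hapax (freq=1): and, slowly

2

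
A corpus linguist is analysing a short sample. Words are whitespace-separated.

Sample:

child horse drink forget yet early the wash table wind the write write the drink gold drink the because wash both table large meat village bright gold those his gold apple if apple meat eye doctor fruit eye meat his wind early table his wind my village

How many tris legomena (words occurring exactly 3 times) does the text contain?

Frequencies: the:4, drink:3, table:3, wind:3, gold:3, meat:3, his:3, early:2, wash:2, write:2, village:2, apple:2, eye:2, child:1, horse:1, forget:1, yet:1, because:1, both:1, large:1, … (6 more, each freq 1)
Words with frequency 3: drink, gold, his, meat, table, wind

6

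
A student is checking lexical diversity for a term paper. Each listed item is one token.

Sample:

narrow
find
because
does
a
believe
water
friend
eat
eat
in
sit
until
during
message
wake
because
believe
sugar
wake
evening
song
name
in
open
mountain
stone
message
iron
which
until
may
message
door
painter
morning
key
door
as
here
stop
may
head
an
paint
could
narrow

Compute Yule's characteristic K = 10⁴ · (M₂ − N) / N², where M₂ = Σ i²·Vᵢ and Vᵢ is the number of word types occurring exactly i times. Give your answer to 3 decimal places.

108.646

Frequencies: message:3, narrow:2, because:2, believe:2, eat:2, in:2, until:2, wake:2, may:2, door:2, find:1, does:1, a:1, water:1, friend:1, sit:1, during:1, sugar:1, evening:1, song:1, … (16 more, each freq 1)
N = 47. Frequency spectrum: V_1=26, V_2=9, V_3=1
M₂ = 1²·26 + 2²·9 + 3²·1 = 71
K = 10000 × (71 − 47) / 47² = 108.646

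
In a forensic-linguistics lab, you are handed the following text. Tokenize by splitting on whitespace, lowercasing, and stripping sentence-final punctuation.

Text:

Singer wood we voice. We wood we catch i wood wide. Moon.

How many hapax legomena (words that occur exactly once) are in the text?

Frequencies: wood:3, we:3, singer:1, voice:1, catch:1, i:1, wide:1, moon:1
Hapax (freq=1): catch, i, moon, singer, voice, wide

6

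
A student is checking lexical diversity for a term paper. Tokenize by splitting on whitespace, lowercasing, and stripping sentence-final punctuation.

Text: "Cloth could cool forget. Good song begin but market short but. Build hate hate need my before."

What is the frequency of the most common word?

2

Frequencies: but:2, hate:2, cloth:1, could:1, cool:1, forget:1, good:1, song:1, begin:1, market:1, short:1, build:1, need:1, my:1, before:1
Most common: 'but' with frequency 2.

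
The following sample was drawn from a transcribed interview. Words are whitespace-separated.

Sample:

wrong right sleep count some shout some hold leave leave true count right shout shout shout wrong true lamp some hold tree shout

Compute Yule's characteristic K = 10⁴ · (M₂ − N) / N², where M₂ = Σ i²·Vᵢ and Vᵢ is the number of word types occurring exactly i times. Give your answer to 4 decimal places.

718.3365

Frequencies: shout:5, some:3, wrong:2, right:2, count:2, hold:2, leave:2, true:2, sleep:1, lamp:1, tree:1
N = 23. Frequency spectrum: V_1=3, V_2=6, V_3=1, V_5=1
M₂ = 1²·3 + 2²·6 + 3²·1 + 5²·1 = 61
K = 10000 × (61 − 23) / 23² = 718.3365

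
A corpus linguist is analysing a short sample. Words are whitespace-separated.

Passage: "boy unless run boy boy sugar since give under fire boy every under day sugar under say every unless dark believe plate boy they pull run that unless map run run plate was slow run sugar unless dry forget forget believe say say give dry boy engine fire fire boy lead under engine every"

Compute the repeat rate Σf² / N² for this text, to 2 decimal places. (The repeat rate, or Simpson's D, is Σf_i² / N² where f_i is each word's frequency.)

Frequencies: boy:7, run:5, unless:4, under:4, sugar:3, fire:3, every:3, say:3, give:2, believe:2, plate:2, dry:2, forget:2, engine:2, since:1, day:1, dark:1, they:1, pull:1, that:1, … (4 more, each freq 1)
Σf² = 176; N² = 2916
Repeat rate = 176 / 2916 = 0.06

0.06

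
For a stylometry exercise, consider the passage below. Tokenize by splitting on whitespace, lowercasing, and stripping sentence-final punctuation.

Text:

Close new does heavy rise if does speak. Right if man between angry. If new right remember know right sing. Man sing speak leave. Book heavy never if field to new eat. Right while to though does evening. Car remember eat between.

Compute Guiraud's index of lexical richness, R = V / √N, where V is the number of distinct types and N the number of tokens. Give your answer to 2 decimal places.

N = 42, V = 24.
√N = 6.480741
R = 24 / 6.480741 = 3.70

3.70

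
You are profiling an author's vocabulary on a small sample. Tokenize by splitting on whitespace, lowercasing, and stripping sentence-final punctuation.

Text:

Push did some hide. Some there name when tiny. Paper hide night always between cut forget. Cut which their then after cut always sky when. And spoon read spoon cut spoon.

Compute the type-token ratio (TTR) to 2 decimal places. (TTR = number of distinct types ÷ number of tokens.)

0.71

N = 31 tokens, V = 22 types.
TTR = V / N = 22 / 31 = 0.71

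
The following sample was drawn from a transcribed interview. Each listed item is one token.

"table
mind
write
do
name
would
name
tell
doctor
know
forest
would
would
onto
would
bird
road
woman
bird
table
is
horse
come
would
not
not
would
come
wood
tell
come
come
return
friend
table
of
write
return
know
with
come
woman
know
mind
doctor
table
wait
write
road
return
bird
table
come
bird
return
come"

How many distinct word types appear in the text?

Distinct types: {bird, come, do, doctor, forest, friend, horse, is, know, mind, name, not, of, onto, return, road, table, tell, wait, with, woman, wood, would, write}
V = 24

24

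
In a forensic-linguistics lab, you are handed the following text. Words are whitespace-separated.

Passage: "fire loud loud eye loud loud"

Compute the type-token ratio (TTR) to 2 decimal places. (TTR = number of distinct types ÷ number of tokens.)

0.50

N = 6 tokens, V = 3 types.
TTR = V / N = 3 / 6 = 0.50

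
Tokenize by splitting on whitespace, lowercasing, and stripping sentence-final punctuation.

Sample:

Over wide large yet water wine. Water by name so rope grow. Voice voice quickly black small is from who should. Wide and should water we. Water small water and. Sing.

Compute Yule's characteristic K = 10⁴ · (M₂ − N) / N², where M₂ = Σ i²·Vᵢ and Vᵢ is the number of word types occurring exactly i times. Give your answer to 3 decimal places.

312.175

Frequencies: water:5, wide:2, voice:2, small:2, should:2, and:2, over:1, large:1, yet:1, wine:1, by:1, name:1, so:1, rope:1, grow:1, quickly:1, black:1, is:1, from:1, who:1, … (2 more, each freq 1)
N = 31. Frequency spectrum: V_1=16, V_2=5, V_5=1
M₂ = 1²·16 + 2²·5 + 5²·1 = 61
K = 10000 × (61 − 31) / 31² = 312.175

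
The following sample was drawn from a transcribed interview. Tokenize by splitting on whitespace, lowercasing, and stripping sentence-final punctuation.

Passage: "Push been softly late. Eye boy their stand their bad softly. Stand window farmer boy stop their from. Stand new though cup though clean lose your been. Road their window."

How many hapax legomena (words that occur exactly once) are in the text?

Frequencies: their:4, stand:3, been:2, softly:2, boy:2, window:2, though:2, push:1, late:1, eye:1, bad:1, farmer:1, stop:1, from:1, new:1, cup:1, clean:1, lose:1, your:1, road:1
Hapax (freq=1): bad, clean, cup, eye, farmer, from, late, lose, new, push, road, stop, your

13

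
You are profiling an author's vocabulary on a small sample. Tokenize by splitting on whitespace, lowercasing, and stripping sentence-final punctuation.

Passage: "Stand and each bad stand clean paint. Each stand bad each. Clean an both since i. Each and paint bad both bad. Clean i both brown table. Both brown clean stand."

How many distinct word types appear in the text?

12

Distinct types: {an, and, bad, both, brown, clean, each, i, paint, since, stand, table}
V = 12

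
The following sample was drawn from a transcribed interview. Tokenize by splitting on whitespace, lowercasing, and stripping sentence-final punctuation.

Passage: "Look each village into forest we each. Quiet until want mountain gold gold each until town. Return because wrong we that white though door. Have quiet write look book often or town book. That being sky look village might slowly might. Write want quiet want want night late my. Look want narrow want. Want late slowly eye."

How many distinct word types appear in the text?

33

Distinct types: {because, being, book, door, each, eye, forest, gold, have, into, late, look, might, mountain, my, narrow, night, often, or, quiet, return, sky, slowly, that, though, town, until, village, want, we, white, write, wrong}
V = 33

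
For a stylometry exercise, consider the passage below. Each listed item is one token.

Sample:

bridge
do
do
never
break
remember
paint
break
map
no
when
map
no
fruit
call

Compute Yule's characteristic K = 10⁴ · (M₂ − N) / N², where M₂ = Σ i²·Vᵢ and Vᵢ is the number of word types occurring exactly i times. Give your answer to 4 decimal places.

355.5556

Frequencies: do:2, break:2, map:2, no:2, bridge:1, never:1, remember:1, paint:1, when:1, fruit:1, call:1
N = 15. Frequency spectrum: V_1=7, V_2=4
M₂ = 1²·7 + 2²·4 = 23
K = 10000 × (23 − 15) / 15² = 355.5556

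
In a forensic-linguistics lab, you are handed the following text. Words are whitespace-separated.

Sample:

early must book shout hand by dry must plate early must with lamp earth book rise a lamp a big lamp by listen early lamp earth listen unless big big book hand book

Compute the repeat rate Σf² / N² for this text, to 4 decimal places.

0.0781

Frequencies: book:4, lamp:4, early:3, must:3, big:3, hand:2, by:2, earth:2, a:2, listen:2, shout:1, dry:1, plate:1, with:1, rise:1, unless:1
Σf² = 85; N² = 1089
Repeat rate = 85 / 1089 = 0.0781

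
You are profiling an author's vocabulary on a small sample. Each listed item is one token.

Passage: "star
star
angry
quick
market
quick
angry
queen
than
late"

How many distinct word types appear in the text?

Distinct types: {angry, late, market, queen, quick, star, than}
V = 7

7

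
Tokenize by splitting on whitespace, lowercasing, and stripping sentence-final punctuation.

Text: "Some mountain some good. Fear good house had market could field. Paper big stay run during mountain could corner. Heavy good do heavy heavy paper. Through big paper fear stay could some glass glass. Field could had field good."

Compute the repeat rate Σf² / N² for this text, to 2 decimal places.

0.07

Frequencies: good:4, could:4, some:3, field:3, paper:3, heavy:3, mountain:2, fear:2, had:2, big:2, stay:2, glass:2, house:1, market:1, run:1, during:1, corner:1, do:1, through:1
Σf² = 99; N² = 1521
Repeat rate = 99 / 1521 = 0.07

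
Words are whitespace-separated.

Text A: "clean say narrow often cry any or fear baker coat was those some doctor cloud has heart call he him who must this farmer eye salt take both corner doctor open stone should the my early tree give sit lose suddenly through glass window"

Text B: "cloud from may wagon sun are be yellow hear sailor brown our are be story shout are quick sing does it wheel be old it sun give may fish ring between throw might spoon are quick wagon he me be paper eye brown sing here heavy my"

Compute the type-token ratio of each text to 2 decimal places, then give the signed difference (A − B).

TTR(A) = 43/44 = 0.98
TTR(B) = 34/47 = 0.72
Difference = 0.98 − 0.72 = 0.26

0.26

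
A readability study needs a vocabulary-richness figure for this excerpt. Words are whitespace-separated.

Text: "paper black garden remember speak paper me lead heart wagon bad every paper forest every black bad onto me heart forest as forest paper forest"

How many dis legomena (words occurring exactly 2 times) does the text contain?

5

Frequencies: paper:4, forest:4, black:2, me:2, heart:2, bad:2, every:2, garden:1, remember:1, speak:1, lead:1, wagon:1, onto:1, as:1
Words with frequency 2: bad, black, every, heart, me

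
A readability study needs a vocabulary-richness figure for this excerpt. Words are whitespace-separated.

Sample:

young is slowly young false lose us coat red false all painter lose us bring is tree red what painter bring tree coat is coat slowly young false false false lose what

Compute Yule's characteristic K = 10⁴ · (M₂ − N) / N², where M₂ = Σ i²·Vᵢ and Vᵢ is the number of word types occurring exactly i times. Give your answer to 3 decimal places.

566.406

Frequencies: false:5, young:3, is:3, lose:3, coat:3, slowly:2, us:2, red:2, painter:2, bring:2, tree:2, what:2, all:1
N = 32. Frequency spectrum: V_1=1, V_2=7, V_3=4, V_5=1
M₂ = 1²·1 + 2²·7 + 3²·4 + 5²·1 = 90
K = 10000 × (90 − 32) / 32² = 566.406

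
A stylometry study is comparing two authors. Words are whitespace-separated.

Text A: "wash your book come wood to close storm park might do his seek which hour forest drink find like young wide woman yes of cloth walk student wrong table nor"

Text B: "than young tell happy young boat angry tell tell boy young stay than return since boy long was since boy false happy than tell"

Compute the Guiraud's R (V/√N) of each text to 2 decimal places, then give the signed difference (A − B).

2.83

A: V=30, N=30, R=5.48
B: V=13, N=24, R=2.65
Difference = 5.48 − 2.65 = 2.83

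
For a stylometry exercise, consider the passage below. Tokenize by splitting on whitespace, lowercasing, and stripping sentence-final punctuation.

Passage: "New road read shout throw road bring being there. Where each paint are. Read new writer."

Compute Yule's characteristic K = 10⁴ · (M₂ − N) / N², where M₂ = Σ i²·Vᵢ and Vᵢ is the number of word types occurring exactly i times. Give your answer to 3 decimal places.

234.375

Frequencies: new:2, road:2, read:2, shout:1, throw:1, bring:1, being:1, there:1, where:1, each:1, paint:1, are:1, writer:1
N = 16. Frequency spectrum: V_1=10, V_2=3
M₂ = 1²·10 + 2²·3 = 22
K = 10000 × (22 − 16) / 16² = 234.375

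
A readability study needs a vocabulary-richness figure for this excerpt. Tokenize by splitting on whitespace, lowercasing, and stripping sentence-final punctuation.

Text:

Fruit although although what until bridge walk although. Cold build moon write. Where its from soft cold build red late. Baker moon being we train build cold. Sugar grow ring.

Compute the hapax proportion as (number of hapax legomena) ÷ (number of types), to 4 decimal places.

Frequencies: although:3, cold:3, build:3, moon:2, fruit:1, what:1, until:1, bridge:1, walk:1, write:1, where:1, its:1, from:1, soft:1, red:1, late:1, baker:1, being:1, we:1, train:1, … (3 more, each freq 1)
Hapax count = 19; type count = 23.
Ratio = 19 / 23 = 0.8261

0.8261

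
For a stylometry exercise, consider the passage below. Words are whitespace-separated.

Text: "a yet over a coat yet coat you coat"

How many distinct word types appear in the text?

Distinct types: {a, coat, over, yet, you}
V = 5

5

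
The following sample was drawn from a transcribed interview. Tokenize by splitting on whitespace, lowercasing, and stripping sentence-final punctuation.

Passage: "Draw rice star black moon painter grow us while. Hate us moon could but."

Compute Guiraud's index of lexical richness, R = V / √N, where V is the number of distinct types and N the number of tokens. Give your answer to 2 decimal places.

3.21

N = 14, V = 12.
√N = 3.741657
R = 12 / 3.741657 = 3.21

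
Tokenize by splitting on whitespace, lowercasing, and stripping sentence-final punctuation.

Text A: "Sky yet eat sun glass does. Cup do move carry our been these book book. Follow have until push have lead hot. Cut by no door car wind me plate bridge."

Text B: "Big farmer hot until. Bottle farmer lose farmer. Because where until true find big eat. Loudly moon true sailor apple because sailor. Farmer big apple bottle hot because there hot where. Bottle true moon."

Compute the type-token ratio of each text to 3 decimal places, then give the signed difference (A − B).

0.464

TTR(A) = 29/31 = 0.935
TTR(B) = 16/34 = 0.471
Difference = 0.935 − 0.471 = 0.464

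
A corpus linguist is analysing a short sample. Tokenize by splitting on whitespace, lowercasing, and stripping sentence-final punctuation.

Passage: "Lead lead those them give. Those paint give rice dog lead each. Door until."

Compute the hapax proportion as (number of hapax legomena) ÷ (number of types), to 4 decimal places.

Frequencies: lead:3, those:2, give:2, them:1, paint:1, rice:1, dog:1, each:1, door:1, until:1
Hapax count = 7; type count = 10.
Ratio = 7 / 10 = 0.7000

0.7000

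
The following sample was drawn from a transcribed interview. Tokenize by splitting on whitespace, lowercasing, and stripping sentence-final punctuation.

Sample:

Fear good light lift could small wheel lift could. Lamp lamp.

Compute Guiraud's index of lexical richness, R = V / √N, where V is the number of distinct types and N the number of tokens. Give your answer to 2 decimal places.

N = 11, V = 8.
√N = 3.316625
R = 8 / 3.316625 = 2.41

2.41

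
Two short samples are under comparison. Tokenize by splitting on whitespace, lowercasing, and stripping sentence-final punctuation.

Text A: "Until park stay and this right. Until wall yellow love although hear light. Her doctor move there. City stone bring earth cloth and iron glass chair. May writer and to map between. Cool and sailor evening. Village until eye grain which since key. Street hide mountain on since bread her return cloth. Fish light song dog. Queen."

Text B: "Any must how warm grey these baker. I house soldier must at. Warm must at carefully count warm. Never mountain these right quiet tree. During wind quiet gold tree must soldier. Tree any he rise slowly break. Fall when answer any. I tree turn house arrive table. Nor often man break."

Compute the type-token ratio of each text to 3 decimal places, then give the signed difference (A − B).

TTR(A) = 48/57 = 0.842
TTR(B) = 34/51 = 0.667
Difference = 0.842 − 0.667 = 0.175

0.175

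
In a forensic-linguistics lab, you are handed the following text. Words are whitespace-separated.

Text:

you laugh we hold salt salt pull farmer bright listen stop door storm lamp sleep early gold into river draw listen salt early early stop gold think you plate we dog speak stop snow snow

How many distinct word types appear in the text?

Distinct types: {bright, dog, door, draw, early, farmer, gold, hold, into, lamp, laugh, listen, plate, pull, river, salt, sleep, snow, speak, stop, storm, think, we, you}
V = 24

24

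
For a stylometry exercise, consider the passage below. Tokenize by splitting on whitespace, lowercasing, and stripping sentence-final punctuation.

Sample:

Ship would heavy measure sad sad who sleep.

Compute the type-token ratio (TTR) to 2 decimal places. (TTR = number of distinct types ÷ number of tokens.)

N = 8 tokens, V = 7 types.
TTR = V / N = 7 / 8 = 0.88

0.88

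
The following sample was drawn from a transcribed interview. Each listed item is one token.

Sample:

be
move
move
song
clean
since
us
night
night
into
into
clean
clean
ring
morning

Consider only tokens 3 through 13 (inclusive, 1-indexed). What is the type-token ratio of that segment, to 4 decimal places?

0.6364

Segment tokens 3–13: move, song, clean, since, us, night, night, into, into, clean, clean
Segment N = 11, segment V = 7.
TTR = 7 / 11 = 0.6364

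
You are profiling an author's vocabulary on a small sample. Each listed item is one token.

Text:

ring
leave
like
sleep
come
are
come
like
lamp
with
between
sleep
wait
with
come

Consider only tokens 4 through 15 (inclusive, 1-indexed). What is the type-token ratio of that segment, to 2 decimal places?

0.67

Segment tokens 4–15: sleep, come, are, come, like, lamp, with, between, sleep, wait, with, come
Segment N = 12, segment V = 8.
TTR = 8 / 12 = 0.67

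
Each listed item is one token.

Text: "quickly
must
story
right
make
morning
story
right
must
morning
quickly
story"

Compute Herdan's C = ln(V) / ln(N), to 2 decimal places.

N = 12, V = 6.
ln(V) = 1.791759, ln(N) = 2.484907
C = 1.791759 / 2.484907 = 0.72

0.72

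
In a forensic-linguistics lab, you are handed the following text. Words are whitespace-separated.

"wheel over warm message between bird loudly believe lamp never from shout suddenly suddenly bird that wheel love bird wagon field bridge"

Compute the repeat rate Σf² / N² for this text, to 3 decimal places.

Frequencies: bird:3, wheel:2, suddenly:2, over:1, warm:1, message:1, between:1, loudly:1, believe:1, lamp:1, never:1, from:1, shout:1, that:1, love:1, wagon:1, field:1, bridge:1
Σf² = 32; N² = 484
Repeat rate = 32 / 484 = 0.066

0.066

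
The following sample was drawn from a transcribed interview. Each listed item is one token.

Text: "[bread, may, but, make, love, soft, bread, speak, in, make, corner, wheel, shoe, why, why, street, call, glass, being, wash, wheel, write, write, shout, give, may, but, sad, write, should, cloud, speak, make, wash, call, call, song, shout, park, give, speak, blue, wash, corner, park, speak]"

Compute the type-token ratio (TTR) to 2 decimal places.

0.57

N = 46 tokens, V = 26 types.
TTR = V / N = 26 / 46 = 0.57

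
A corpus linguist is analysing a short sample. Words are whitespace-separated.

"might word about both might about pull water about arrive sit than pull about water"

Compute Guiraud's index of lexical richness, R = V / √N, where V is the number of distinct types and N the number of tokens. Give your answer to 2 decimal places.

N = 15, V = 9.
√N = 3.872983
R = 9 / 3.872983 = 2.32

2.32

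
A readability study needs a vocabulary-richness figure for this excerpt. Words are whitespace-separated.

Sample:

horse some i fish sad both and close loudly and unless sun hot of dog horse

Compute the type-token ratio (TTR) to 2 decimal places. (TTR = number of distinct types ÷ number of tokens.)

0.88

N = 16 tokens, V = 14 types.
TTR = V / N = 14 / 16 = 0.88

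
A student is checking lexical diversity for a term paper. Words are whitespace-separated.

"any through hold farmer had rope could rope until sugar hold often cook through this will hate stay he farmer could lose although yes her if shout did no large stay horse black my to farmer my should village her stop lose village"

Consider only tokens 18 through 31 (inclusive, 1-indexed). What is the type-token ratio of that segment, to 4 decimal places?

0.9286

Segment tokens 18–31: stay, he, farmer, could, lose, although, yes, her, if, shout, did, no, large, stay
Segment N = 14, segment V = 13.
TTR = 13 / 14 = 0.9286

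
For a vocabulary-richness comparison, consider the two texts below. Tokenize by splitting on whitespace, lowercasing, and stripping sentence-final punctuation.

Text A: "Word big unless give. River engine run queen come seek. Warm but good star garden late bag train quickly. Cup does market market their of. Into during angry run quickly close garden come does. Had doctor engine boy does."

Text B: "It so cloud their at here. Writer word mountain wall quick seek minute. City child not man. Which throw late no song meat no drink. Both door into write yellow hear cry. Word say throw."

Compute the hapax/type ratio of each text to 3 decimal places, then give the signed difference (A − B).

-0.132

A: hapax=24, V=31, ratio=0.774
B: hapax=29, V=32, ratio=0.906
Difference = 0.774 − 0.906 = -0.132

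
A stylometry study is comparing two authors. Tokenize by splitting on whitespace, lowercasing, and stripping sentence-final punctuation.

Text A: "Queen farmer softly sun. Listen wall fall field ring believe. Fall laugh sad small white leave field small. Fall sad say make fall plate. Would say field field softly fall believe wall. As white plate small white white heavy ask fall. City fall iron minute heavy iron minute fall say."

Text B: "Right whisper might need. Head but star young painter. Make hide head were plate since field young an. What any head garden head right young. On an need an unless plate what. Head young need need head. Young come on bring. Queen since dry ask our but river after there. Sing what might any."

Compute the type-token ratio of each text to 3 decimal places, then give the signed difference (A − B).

TTR(A) = 25/50 = 0.500
TTR(B) = 31/54 = 0.574
Difference = 0.500 − 0.574 = -0.074

-0.074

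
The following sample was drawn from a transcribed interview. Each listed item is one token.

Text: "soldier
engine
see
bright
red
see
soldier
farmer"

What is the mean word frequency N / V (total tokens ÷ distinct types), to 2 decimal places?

1.33

N = 8 tokens, V = 6 types.
Mean frequency = N / V = 8 / 6 = 1.33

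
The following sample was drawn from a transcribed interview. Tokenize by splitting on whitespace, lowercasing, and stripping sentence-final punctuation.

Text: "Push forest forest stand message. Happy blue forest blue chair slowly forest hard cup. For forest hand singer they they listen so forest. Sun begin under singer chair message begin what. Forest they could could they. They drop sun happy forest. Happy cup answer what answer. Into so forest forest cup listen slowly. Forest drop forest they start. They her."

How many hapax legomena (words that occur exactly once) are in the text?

9

Frequencies: forest:12, they:7, happy:3, cup:3, message:2, blue:2, chair:2, slowly:2, singer:2, listen:2, so:2, sun:2, begin:2, what:2, could:2, drop:2, answer:2, push:1, stand:1, hard:1, … (6 more, each freq 1)
Hapax (freq=1): for, hand, hard, her, into, push, stand, start, under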